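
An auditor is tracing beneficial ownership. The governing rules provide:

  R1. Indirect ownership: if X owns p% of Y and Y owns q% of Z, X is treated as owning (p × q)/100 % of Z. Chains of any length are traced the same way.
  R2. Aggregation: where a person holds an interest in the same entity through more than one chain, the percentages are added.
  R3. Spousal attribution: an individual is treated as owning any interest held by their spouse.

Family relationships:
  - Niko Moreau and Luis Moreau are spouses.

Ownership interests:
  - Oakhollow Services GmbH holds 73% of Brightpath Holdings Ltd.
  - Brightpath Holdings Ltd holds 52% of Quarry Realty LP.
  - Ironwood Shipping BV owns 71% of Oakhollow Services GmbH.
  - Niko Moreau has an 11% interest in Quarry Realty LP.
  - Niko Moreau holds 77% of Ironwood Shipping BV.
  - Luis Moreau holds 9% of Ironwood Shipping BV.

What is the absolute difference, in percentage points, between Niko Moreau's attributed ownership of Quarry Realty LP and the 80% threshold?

45.821624

By spousal attribution (R3), Niko Moreau is treated as also owning Luis Moreau's interest in Ironwood Shipping BV, giving 77% + 9% = 86%.
Chain via Ironwood Shipping BV → Oakhollow Services GmbH → Brightpath Holdings Ltd (R1): 86% × 71% × 73% × 52% = 23.178376% of Quarry Realty LP.
Direct interest in Quarry Realty LP: 11%.
Aggregating (R2): 23.178376% + 11% = 34.178376%.
34.178376% falls short of the 80% threshold by 45.821624 percentage points.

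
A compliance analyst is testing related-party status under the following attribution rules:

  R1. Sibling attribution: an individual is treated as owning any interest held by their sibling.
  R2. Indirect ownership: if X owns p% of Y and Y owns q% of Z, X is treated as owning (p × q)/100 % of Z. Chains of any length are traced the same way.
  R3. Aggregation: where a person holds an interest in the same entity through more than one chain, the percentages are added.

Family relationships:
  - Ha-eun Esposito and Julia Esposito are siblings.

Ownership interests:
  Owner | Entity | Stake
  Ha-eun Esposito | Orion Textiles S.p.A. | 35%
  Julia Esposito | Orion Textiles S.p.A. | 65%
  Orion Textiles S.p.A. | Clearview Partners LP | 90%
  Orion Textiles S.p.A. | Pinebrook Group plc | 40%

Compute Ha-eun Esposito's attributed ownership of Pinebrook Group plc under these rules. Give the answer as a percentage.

40%

By sibling attribution (R1), Ha-eun Esposito is treated as also owning Julia Esposito's interest in Orion Textiles S.p.A, giving 35% + 65% = 100%.
Chain via Orion Textiles S.p.A. (R2): 100% × 40% = 40% of Pinebrook Group plc.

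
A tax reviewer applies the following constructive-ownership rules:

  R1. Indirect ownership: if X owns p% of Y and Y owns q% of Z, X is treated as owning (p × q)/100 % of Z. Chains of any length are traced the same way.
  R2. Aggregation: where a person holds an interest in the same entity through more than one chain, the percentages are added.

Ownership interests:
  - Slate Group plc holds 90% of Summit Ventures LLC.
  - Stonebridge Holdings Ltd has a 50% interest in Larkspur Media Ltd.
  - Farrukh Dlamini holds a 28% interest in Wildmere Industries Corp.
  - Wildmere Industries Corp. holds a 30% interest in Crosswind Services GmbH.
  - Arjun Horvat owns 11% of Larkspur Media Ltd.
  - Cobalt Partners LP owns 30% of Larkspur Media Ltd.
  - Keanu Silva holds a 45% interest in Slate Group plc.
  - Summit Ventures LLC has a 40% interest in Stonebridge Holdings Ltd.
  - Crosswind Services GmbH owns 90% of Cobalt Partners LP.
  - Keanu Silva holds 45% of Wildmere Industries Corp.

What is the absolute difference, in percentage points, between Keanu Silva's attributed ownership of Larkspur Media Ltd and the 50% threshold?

38.255

Chain via Wildmere Industries Corp. → Crosswind Services GmbH → Cobalt Partners LP (R1): 45% × 30% × 90% × 30% = 3.645% of Larkspur Media Ltd.
Chain via Slate Group plc → Summit Ventures LLC → Stonebridge Holdings Ltd (R1): 45% × 90% × 40% × 50% = 8.1% of Larkspur Media Ltd.
Aggregating (R2): 3.645% + 8.1% = 11.745%.
11.745% falls short of the 50% threshold by 38.255 percentage points.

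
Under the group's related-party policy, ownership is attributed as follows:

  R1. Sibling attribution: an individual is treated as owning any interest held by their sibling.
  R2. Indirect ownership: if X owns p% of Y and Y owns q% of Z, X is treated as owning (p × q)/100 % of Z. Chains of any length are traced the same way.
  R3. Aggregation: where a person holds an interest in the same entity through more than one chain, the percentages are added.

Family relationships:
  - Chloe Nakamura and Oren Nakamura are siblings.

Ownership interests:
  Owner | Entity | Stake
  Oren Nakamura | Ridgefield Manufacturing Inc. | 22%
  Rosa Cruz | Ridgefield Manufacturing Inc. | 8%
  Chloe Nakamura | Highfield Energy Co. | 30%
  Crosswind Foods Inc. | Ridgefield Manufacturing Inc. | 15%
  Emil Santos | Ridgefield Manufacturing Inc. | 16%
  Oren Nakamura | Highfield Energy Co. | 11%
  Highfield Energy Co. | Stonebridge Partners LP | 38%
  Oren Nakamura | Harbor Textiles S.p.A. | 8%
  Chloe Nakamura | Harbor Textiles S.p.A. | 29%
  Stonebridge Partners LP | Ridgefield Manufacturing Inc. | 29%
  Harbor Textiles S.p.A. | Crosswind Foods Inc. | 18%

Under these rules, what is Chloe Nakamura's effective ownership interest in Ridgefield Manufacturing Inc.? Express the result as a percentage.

27.5172%

By sibling attribution (R1), Chloe Nakamura is treated as also owning Oren Nakamura's interest in Highfield Energy Co, giving 30% + 11% = 41%.
By sibling attribution (R1), Chloe Nakamura is treated as also owning Oren Nakamura's interest in Harbor Textiles S.p.A, giving 29% + 8% = 37%.
By sibling attribution (R1), Chloe Nakamura is treated as owning Oren Nakamura's 22% interest in Ridgefield Manufacturing Inc.
Chain via Highfield Energy Co. → Stonebridge Partners LP (R2): 41% × 38% × 29% = 4.5182% of Ridgefield Manufacturing Inc.
Chain via Harbor Textiles S.p.A. → Crosswind Foods Inc. (R2): 37% × 18% × 15% = 0.999% of Ridgefield Manufacturing Inc.
Direct interest in Ridgefield Manufacturing Inc: 22%.
Aggregating (R3): 4.5182% + 0.999% + 22% = 27.5172%.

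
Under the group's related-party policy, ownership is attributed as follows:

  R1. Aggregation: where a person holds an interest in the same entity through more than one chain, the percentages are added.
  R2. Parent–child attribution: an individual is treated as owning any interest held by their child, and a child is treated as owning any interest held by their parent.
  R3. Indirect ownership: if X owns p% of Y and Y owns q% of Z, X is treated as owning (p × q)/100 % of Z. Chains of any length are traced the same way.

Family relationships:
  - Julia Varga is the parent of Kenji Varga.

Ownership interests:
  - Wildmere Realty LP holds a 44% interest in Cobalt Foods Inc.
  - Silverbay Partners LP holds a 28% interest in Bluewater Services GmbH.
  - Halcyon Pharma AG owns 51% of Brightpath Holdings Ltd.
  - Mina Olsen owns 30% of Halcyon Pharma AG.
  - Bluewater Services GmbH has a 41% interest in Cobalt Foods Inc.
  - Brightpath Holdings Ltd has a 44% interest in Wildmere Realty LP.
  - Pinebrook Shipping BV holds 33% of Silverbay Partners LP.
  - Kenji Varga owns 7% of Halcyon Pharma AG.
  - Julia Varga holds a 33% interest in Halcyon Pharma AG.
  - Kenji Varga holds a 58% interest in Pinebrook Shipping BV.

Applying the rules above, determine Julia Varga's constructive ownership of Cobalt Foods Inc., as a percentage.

6.146712%

By parent–child attribution (R2), Julia Varga is treated as also owning Kenji Varga's interest in Halcyon Pharma AG, giving 33% + 7% = 40%.
By parent–child attribution (R2), Julia Varga is treated as owning Kenji Varga's 58% interest in Pinebrook Shipping BV.
Chain via Halcyon Pharma AG → Brightpath Holdings Ltd → Wildmere Realty LP (R3): 40% × 51% × 44% × 44% = 3.94944% of Cobalt Foods Inc.
Chain via Pinebrook Shipping BV → Silverbay Partners LP → Bluewater Services GmbH (R3): 58% × 33% × 28% × 41% = 2.197272% of Cobalt Foods Inc.
Aggregating (R1): 3.94944% + 2.197272% = 6.146712%.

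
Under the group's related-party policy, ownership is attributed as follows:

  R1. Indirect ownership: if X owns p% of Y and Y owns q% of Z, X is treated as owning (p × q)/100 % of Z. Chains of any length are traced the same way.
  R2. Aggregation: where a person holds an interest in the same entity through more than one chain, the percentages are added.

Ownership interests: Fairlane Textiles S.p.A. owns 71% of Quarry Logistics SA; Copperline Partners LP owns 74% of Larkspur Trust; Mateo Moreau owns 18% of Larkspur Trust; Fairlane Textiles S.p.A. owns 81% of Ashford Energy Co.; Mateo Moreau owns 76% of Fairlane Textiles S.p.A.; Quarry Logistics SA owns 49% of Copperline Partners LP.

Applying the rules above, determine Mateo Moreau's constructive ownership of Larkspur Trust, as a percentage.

37.565896%

Chain via Fairlane Textiles S.p.A. → Quarry Logistics SA → Copperline Partners LP (R1): 76% × 71% × 49% × 74% = 19.565896% of Larkspur Trust.
Direct interest in Larkspur Trust: 18%.
Aggregating (R2): 19.565896% + 18% = 37.565896%.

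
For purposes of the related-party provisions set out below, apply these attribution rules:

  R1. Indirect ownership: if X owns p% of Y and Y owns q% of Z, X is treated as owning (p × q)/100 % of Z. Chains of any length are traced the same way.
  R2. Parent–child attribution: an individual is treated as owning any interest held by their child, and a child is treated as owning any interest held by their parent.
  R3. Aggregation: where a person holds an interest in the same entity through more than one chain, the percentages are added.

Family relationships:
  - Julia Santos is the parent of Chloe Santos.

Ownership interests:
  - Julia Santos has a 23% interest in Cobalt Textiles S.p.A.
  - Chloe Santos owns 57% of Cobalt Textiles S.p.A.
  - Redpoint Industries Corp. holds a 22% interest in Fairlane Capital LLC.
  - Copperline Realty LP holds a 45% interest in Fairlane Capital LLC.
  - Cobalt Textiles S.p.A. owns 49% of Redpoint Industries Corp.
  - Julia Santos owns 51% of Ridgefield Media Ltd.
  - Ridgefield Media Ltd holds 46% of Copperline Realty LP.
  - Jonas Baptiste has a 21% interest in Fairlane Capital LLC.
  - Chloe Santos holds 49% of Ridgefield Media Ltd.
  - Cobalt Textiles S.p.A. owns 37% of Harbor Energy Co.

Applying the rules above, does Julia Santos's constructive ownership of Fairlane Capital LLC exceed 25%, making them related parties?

Yes

By parent–child attribution (R2), Julia Santos is treated as also owning Chloe Santos's interest in Ridgefield Media Ltd, giving 51% + 49% = 100%.
By parent–child attribution (R2), Julia Santos is treated as also owning Chloe Santos's interest in Cobalt Textiles S.p.A, giving 23% + 57% = 80%.
Chain via Ridgefield Media Ltd → Copperline Realty LP (R1): 100% × 46% × 45% = 20.7% of Fairlane Capital LLC.
Chain via Cobalt Textiles S.p.A. → Redpoint Industries Corp. (R1): 80% × 49% × 22% = 8.624% of Fairlane Capital LLC.
Aggregating (R3): 20.7% + 8.624% = 29.324%.
29.324% exceeds the 25% threshold, so Julia is a related party to Fairlane Capital LLC.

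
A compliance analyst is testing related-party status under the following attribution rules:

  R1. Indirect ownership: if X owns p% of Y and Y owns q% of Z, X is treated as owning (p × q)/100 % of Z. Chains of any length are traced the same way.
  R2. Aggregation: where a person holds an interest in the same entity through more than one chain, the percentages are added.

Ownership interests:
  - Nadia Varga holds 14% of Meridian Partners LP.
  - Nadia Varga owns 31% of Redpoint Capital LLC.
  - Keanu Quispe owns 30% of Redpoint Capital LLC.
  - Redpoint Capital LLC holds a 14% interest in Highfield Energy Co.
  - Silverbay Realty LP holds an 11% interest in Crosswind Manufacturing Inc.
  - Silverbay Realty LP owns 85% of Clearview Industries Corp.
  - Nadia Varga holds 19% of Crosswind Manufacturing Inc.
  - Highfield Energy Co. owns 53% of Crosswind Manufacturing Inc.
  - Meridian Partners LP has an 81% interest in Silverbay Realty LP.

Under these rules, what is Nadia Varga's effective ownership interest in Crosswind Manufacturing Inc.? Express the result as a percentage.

22.5476%

Chain via Redpoint Capital LLC → Highfield Energy Co. (R1): 31% × 14% × 53% = 2.3002% of Crosswind Manufacturing Inc.
Chain via Meridian Partners LP → Silverbay Realty LP (R1): 14% × 81% × 11% = 1.2474% of Crosswind Manufacturing Inc.
Direct interest in Crosswind Manufacturing Inc: 19%.
Aggregating (R2): 2.3002% + 1.2474% + 19% = 22.5476%.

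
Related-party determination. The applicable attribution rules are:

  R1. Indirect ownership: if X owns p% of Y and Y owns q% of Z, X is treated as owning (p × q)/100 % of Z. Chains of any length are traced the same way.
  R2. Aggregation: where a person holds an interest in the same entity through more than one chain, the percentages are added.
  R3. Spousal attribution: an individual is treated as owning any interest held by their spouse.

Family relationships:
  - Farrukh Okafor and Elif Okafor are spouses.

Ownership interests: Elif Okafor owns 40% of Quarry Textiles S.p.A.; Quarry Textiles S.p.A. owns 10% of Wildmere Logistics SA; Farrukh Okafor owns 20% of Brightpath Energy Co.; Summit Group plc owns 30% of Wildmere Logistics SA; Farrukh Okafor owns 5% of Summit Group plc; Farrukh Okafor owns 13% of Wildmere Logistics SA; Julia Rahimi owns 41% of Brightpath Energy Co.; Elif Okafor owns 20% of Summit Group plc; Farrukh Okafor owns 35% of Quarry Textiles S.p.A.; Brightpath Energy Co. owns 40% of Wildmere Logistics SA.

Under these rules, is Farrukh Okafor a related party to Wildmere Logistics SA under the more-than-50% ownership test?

By spousal attribution (R3), Farrukh Okafor is treated as also owning Elif Okafor's interest in Quarry Textiles S.p.A, giving 35% + 40% = 75%.
By spousal attribution (R3), Farrukh Okafor is treated as also owning Elif Okafor's interest in Summit Group plc, giving 5% + 20% = 25%.
Chain via Quarry Textiles S.p.A. (R1): 75% × 10% = 7.5% of Wildmere Logistics SA.
Chain via Brightpath Energy Co. (R1): 20% × 40% = 8% of Wildmere Logistics SA.
Chain via Summit Group plc (R1): 25% × 30% = 7.5% of Wildmere Logistics SA.
Direct interest in Wildmere Logistics SA: 13%.
Aggregating (R2): 7.5% + 8% + 7.5% + 13% = 36%.
36% does not exceed the 50% threshold, so Farrukh is not a related party to Wildmere Logistics SA.

No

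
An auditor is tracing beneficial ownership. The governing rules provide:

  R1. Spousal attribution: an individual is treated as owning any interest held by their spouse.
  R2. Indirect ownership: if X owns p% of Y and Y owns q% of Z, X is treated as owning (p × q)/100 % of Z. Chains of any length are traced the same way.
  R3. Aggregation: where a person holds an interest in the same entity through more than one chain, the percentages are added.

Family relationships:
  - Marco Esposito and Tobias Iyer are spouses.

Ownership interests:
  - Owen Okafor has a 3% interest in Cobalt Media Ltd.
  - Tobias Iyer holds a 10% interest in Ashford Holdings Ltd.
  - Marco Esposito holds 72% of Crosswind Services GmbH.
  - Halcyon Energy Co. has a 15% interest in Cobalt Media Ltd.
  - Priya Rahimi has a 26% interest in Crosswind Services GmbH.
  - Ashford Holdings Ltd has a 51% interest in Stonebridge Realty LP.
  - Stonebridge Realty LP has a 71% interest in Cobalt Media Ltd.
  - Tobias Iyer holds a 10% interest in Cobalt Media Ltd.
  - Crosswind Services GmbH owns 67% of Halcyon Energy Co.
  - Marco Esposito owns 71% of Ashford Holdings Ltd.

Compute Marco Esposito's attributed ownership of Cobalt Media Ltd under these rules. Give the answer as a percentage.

By spousal attribution (R1), Marco Esposito is treated as also owning Tobias Iyer's interest in Ashford Holdings Ltd, giving 71% + 10% = 81%.
By spousal attribution (R1), Marco Esposito is treated as owning Tobias Iyer's 10% interest in Cobalt Media Ltd.
Chain via Crosswind Services GmbH → Halcyon Energy Co. (R2): 72% × 67% × 15% = 7.236% of Cobalt Media Ltd.
Chain via Ashford Holdings Ltd → Stonebridge Realty LP (R2): 81% × 51% × 71% = 29.3301% of Cobalt Media Ltd.
Direct interest in Cobalt Media Ltd: 10%.
Aggregating (R3): 7.236% + 29.3301% + 10% = 46.5661%.

46.5661%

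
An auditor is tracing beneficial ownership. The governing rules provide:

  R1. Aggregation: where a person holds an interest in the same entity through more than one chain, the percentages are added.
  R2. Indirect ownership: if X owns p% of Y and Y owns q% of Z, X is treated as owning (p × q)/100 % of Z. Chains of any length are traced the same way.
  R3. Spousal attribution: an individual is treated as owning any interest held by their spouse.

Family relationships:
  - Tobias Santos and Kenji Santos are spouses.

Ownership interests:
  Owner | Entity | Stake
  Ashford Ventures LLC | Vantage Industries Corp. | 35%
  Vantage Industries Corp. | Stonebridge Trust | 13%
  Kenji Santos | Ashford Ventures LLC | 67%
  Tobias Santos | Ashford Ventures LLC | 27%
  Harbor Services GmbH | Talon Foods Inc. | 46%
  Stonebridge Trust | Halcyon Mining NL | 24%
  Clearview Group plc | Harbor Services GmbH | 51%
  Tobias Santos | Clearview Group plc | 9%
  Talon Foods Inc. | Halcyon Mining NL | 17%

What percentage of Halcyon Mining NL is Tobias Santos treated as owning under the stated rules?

By spousal attribution (R3), Tobias Santos is treated as also owning Kenji Santos's interest in Ashford Ventures LLC, giving 27% + 67% = 94%.
Chain via Clearview Group plc → Harbor Services GmbH → Talon Foods Inc. (R2): 9% × 51% × 46% × 17% = 0.358938% of Halcyon Mining NL.
Chain via Ashford Ventures LLC → Vantage Industries Corp. → Stonebridge Trust (R2): 94% × 35% × 13% × 24% = 1.02648% of Halcyon Mining NL.
Aggregating (R1): 0.358938% + 1.02648% = 1.385418%.

1.385418%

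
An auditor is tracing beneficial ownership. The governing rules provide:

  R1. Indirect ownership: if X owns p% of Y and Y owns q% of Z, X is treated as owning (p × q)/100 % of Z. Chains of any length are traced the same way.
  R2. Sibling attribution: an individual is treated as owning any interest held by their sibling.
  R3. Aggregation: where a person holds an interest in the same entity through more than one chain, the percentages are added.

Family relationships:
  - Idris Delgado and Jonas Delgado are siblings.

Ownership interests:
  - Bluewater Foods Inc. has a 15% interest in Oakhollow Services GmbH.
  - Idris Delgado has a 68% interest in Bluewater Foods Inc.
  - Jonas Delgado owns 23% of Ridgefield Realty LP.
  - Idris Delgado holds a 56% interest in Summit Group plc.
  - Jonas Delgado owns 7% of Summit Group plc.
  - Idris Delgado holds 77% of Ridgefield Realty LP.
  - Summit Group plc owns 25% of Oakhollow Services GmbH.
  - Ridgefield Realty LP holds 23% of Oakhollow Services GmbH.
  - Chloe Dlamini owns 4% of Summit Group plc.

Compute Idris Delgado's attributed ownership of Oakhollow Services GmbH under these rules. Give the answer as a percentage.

48.95%

By sibling attribution (R2), Idris Delgado is treated as also owning Jonas Delgado's interest in Ridgefield Realty LP, giving 77% + 23% = 100%.
By sibling attribution (R2), Idris Delgado is treated as also owning Jonas Delgado's interest in Summit Group plc, giving 56% + 7% = 63%.
Chain via Ridgefield Realty LP (R1): 100% × 23% = 23% of Oakhollow Services GmbH.
Chain via Bluewater Foods Inc. (R1): 68% × 15% = 10.2% of Oakhollow Services GmbH.
Chain via Summit Group plc (R1): 63% × 25% = 15.75% of Oakhollow Services GmbH.
Aggregating (R3): 23% + 10.2% + 15.75% = 48.95%.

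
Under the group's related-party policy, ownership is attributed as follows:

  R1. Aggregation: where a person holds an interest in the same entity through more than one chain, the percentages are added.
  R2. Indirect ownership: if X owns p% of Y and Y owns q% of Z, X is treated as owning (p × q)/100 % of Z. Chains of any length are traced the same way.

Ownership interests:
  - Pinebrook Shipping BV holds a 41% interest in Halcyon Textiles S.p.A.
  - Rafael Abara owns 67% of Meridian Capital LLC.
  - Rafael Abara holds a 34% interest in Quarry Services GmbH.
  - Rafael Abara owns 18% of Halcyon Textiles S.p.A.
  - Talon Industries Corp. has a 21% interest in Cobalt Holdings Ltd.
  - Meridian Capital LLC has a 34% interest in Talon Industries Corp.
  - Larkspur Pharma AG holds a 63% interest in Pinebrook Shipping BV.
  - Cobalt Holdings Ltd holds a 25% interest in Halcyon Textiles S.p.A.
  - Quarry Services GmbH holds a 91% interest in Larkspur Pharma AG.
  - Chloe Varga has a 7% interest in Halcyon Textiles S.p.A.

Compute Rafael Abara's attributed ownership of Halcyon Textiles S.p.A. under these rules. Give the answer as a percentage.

Chain via Meridian Capital LLC → Talon Industries Corp. → Cobalt Holdings Ltd (R2): 67% × 34% × 21% × 25% = 1.19595% of Halcyon Textiles S.p.A.
Chain via Quarry Services GmbH → Larkspur Pharma AG → Pinebrook Shipping BV (R2): 34% × 91% × 63% × 41% = 7.991802% of Halcyon Textiles S.p.A.
Direct interest in Halcyon Textiles S.p.A: 18%.
Aggregating (R1): 1.19595% + 7.991802% + 18% = 27.187752%.

27.187752%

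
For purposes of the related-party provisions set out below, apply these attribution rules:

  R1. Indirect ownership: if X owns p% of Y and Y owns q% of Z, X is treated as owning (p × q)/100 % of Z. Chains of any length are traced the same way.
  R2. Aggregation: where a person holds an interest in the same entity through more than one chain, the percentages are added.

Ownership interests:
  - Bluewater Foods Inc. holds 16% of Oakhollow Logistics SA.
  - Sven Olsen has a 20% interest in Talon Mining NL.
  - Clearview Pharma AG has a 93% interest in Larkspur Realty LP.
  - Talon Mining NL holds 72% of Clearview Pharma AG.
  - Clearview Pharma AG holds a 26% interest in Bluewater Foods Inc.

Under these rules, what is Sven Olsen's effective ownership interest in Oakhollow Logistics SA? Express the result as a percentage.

0.59904%

Chain via Talon Mining NL → Clearview Pharma AG → Bluewater Foods Inc. (R1): 20% × 72% × 26% × 16% = 0.59904% of Oakhollow Logistics SA.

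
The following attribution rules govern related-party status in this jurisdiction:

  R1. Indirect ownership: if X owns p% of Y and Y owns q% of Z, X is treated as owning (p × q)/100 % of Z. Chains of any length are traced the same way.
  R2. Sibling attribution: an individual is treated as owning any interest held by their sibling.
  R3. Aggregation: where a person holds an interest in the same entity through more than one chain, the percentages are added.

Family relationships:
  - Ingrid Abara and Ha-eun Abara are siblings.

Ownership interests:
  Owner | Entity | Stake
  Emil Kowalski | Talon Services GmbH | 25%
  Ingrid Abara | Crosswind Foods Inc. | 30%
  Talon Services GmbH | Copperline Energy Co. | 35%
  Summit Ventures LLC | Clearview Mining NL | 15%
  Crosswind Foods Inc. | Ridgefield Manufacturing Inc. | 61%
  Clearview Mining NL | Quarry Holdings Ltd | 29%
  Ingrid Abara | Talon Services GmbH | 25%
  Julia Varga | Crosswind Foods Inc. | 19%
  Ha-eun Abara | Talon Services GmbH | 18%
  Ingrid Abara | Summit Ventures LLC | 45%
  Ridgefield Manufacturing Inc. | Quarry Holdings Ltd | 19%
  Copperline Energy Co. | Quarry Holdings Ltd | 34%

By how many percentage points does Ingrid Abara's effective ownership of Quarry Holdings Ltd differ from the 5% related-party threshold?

5.5515

By sibling attribution (R2), Ingrid Abara is treated as also owning Ha-eun Abara's interest in Talon Services GmbH, giving 25% + 18% = 43%.
Chain via Summit Ventures LLC → Clearview Mining NL (R1): 45% × 15% × 29% = 1.9575% of Quarry Holdings Ltd.
Chain via Talon Services GmbH → Copperline Energy Co. (R1): 43% × 35% × 34% = 5.117% of Quarry Holdings Ltd.
Chain via Crosswind Foods Inc. → Ridgefield Manufacturing Inc. (R1): 30% × 61% × 19% = 3.477% of Quarry Holdings Ltd.
Aggregating (R3): 1.9575% + 5.117% + 3.477% = 10.5515%.
10.5515% exceeds the 5% threshold by 5.5515 percentage points.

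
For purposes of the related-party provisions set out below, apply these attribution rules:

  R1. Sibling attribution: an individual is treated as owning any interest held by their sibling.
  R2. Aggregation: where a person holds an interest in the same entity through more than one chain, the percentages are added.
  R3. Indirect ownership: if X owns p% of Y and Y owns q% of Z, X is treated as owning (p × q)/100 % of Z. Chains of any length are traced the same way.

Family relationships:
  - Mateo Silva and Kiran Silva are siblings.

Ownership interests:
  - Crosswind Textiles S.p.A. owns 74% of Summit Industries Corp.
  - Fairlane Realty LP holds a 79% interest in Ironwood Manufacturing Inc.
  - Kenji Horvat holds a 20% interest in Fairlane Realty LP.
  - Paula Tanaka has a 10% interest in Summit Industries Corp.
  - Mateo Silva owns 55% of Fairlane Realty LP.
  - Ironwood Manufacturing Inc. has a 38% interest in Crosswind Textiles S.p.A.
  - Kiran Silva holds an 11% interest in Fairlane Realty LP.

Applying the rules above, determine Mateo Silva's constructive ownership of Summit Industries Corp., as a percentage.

14.661768%

By sibling attribution (R1), Mateo Silva is treated as also owning Kiran Silva's interest in Fairlane Realty LP, giving 55% + 11% = 66%.
Chain via Fairlane Realty LP → Ironwood Manufacturing Inc. → Crosswind Textiles S.p.A. (R3): 66% × 79% × 38% × 74% = 14.661768% of Summit Industries Corp.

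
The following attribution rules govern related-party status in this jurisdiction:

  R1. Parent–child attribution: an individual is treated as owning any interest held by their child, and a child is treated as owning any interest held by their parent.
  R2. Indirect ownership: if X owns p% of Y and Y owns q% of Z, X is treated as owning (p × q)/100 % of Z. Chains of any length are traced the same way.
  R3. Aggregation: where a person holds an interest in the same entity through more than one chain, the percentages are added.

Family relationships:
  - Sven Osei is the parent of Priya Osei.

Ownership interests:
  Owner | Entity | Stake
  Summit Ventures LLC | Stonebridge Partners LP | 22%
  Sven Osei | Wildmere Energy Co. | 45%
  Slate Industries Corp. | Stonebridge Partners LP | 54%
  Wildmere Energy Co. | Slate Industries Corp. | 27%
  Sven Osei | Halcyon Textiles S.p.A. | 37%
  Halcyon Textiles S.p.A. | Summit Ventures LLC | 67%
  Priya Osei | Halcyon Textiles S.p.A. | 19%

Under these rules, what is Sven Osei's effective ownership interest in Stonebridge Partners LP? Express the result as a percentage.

14.8154%

By parent–child attribution (R1), Sven Osei is treated as also owning Priya Osei's interest in Halcyon Textiles S.p.A, giving 37% + 19% = 56%.
Chain via Halcyon Textiles S.p.A. → Summit Ventures LLC (R2): 56% × 67% × 22% = 8.2544% of Stonebridge Partners LP.
Chain via Wildmere Energy Co. → Slate Industries Corp. (R2): 45% × 27% × 54% = 6.561% of Stonebridge Partners LP.
Aggregating (R3): 8.2544% + 6.561% = 14.8154%.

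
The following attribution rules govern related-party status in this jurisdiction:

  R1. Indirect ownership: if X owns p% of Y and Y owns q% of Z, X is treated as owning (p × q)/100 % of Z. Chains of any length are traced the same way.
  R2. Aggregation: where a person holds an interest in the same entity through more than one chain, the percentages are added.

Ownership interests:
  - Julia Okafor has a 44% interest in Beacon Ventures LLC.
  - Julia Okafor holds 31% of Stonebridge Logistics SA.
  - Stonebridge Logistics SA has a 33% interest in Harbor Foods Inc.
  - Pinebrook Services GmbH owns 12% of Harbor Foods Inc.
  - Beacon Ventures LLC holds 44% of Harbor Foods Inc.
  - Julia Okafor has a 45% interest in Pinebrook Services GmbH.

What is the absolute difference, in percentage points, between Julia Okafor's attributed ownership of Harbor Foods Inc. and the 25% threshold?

Chain via Pinebrook Services GmbH (R1): 45% × 12% = 5.4% of Harbor Foods Inc.
Chain via Beacon Ventures LLC (R1): 44% × 44% = 19.36% of Harbor Foods Inc.
Chain via Stonebridge Logistics SA (R1): 31% × 33% = 10.23% of Harbor Foods Inc.
Aggregating (R2): 5.4% + 19.36% + 10.23% = 34.99%.
34.99% exceeds the 25% threshold by 9.99 percentage points.

9.99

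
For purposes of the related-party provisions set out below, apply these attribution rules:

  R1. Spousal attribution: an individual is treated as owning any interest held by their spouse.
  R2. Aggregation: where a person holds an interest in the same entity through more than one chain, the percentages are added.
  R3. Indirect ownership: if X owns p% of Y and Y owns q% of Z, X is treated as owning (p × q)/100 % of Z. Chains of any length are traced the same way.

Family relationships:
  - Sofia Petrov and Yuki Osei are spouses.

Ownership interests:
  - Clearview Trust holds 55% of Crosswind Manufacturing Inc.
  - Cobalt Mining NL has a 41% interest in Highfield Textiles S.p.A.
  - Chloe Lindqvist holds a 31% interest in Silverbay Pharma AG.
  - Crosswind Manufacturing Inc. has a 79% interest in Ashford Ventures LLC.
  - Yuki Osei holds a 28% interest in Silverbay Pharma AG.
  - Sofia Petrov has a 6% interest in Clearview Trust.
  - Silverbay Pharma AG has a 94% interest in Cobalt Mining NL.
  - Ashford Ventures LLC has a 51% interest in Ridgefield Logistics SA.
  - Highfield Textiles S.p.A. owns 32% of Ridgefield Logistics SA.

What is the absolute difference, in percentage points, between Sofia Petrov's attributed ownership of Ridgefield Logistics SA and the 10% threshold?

5.217246

By spousal attribution (R1), Sofia Petrov is treated as owning Yuki Osei's 28% interest in Silverbay Pharma AG.
Chain via Clearview Trust → Crosswind Manufacturing Inc. → Ashford Ventures LLC (R3): 6% × 55% × 79% × 51% = 1.32957% of Ridgefield Logistics SA.
Chain via Silverbay Pharma AG → Cobalt Mining NL → Highfield Textiles S.p.A. (R3): 28% × 94% × 41% × 32% = 3.453184% of Ridgefield Logistics SA.
Aggregating (R2): 1.32957% + 3.453184% = 4.782754%.
4.782754% falls short of the 10% threshold by 5.217246 percentage points.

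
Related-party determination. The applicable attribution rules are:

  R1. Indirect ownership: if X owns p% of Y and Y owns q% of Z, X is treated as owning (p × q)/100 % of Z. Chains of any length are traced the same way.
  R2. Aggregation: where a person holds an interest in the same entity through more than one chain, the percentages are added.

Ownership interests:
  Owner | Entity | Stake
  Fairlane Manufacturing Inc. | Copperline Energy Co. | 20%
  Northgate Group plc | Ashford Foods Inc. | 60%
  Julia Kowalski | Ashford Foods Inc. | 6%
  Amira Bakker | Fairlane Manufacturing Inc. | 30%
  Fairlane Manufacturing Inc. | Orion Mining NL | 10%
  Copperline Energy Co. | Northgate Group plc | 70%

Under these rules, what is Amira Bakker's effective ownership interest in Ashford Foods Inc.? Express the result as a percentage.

Chain via Fairlane Manufacturing Inc. → Copperline Energy Co. → Northgate Group plc (R1): 30% × 20% × 70% × 60% = 2.52% of Ashford Foods Inc.

2.52%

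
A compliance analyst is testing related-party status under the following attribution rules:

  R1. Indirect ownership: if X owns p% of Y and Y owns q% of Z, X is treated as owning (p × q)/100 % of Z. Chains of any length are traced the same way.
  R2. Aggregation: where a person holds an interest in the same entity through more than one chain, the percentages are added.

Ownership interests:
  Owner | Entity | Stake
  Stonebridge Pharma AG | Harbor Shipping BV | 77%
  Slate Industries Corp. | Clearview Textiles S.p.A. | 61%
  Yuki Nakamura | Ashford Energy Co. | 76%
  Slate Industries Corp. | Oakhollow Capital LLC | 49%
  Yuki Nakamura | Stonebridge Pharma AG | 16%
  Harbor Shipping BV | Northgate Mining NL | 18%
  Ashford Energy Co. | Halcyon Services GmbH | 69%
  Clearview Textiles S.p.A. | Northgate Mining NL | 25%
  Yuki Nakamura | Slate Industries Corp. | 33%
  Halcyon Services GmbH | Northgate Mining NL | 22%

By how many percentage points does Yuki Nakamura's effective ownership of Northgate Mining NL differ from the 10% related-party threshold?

Chain via Ashford Energy Co. → Halcyon Services GmbH (R1): 76% × 69% × 22% = 11.5368% of Northgate Mining NL.
Chain via Stonebridge Pharma AG → Harbor Shipping BV (R1): 16% × 77% × 18% = 2.2176% of Northgate Mining NL.
Chain via Slate Industries Corp. → Clearview Textiles S.p.A. (R1): 33% × 61% × 25% = 5.0325% of Northgate Mining NL.
Aggregating (R2): 11.5368% + 2.2176% + 5.0325% = 18.7869%.
18.7869% exceeds the 10% threshold by 8.7869 percentage points.

8.7869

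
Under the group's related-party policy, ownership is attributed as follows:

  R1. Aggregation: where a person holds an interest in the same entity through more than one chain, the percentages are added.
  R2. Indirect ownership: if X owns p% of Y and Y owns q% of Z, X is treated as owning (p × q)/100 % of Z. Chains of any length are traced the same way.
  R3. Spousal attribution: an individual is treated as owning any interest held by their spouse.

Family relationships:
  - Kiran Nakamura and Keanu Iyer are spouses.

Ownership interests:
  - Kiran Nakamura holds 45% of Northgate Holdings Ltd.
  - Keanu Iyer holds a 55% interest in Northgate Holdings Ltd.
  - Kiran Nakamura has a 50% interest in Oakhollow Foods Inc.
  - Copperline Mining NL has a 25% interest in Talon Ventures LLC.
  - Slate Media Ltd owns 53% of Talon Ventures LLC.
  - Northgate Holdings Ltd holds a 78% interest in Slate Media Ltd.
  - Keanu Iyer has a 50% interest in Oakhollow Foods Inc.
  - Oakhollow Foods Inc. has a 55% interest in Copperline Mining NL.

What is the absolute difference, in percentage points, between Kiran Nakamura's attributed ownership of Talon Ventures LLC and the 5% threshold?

By spousal attribution (R3), Kiran Nakamura is treated as also owning Keanu Iyer's interest in Oakhollow Foods Inc, giving 50% + 50% = 100%.
By spousal attribution (R3), Kiran Nakamura is treated as also owning Keanu Iyer's interest in Northgate Holdings Ltd, giving 45% + 55% = 100%.
Chain via Oakhollow Foods Inc. → Copperline Mining NL (R2): 100% × 55% × 25% = 13.75% of Talon Ventures LLC.
Chain via Northgate Holdings Ltd → Slate Media Ltd (R2): 100% × 78% × 53% = 41.34% of Talon Ventures LLC.
Aggregating (R1): 13.75% + 41.34% = 55.09%.
55.09% exceeds the 5% threshold by 50.09 percentage points.

50.09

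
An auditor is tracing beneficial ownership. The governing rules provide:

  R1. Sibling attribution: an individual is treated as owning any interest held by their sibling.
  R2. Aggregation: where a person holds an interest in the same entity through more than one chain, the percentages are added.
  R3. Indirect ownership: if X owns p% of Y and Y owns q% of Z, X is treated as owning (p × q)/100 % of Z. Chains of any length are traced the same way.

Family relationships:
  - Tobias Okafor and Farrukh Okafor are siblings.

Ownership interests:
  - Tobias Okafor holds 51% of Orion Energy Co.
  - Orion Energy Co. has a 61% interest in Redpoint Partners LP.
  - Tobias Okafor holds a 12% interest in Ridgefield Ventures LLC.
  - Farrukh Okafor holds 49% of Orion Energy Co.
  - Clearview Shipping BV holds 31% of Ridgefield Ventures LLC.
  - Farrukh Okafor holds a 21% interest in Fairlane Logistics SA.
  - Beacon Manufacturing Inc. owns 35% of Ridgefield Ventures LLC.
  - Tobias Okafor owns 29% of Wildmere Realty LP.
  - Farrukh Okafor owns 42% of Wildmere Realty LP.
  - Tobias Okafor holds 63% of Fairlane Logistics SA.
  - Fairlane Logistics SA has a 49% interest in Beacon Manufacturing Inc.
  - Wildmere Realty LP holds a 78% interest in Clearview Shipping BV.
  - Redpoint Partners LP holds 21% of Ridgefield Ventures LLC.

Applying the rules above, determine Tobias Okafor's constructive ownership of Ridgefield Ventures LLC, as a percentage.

By sibling attribution (R1), Tobias Okafor is treated as also owning Farrukh Okafor's interest in Orion Energy Co, giving 51% + 49% = 100%.
By sibling attribution (R1), Tobias Okafor is treated as also owning Farrukh Okafor's interest in Wildmere Realty LP, giving 29% + 42% = 71%.
By sibling attribution (R1), Tobias Okafor is treated as also owning Farrukh Okafor's interest in Fairlane Logistics SA, giving 63% + 21% = 84%.
Chain via Orion Energy Co. → Redpoint Partners LP (R3): 100% × 61% × 21% = 12.81% of Ridgefield Ventures LLC.
Chain via Wildmere Realty LP → Clearview Shipping BV (R3): 71% × 78% × 31% = 17.1678% of Ridgefield Ventures LLC.
Chain via Fairlane Logistics SA → Beacon Manufacturing Inc. (R3): 84% × 49% × 35% = 14.406% of Ridgefield Ventures LLC.
Direct interest in Ridgefield Ventures LLC: 12%.
Aggregating (R2): 12.81% + 17.1678% + 14.406% + 12% = 56.3838%.

56.3838%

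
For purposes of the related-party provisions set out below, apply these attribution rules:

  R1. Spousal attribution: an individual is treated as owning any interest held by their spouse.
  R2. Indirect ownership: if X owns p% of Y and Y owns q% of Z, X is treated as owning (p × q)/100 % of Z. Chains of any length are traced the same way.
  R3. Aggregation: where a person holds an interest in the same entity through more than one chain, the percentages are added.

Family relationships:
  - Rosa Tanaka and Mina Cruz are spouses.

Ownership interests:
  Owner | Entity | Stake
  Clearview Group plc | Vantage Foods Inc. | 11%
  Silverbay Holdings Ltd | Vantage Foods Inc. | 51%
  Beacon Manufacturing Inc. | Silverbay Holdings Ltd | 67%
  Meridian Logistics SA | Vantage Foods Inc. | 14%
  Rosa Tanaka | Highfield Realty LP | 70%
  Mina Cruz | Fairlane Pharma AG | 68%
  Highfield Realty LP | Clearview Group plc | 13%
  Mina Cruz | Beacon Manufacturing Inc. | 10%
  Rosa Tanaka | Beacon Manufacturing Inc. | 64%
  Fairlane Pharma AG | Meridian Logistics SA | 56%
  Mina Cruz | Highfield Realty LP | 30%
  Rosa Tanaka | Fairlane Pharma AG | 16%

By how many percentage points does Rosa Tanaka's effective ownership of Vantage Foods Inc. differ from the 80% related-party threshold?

46.6986

By spousal attribution (R1), Rosa Tanaka is treated as also owning Mina Cruz's interest in Beacon Manufacturing Inc, giving 64% + 10% = 74%.
By spousal attribution (R1), Rosa Tanaka is treated as also owning Mina Cruz's interest in Fairlane Pharma AG, giving 16% + 68% = 84%.
By spousal attribution (R1), Rosa Tanaka is treated as also owning Mina Cruz's interest in Highfield Realty LP, giving 70% + 30% = 100%.
Chain via Beacon Manufacturing Inc. → Silverbay Holdings Ltd (R2): 74% × 67% × 51% = 25.2858% of Vantage Foods Inc.
Chain via Fairlane Pharma AG → Meridian Logistics SA (R2): 84% × 56% × 14% = 6.5856% of Vantage Foods Inc.
Chain via Highfield Realty LP → Clearview Group plc (R2): 100% × 13% × 11% = 1.43% of Vantage Foods Inc.
Aggregating (R3): 25.2858% + 6.5856% + 1.43% = 33.3014%.
33.3014% falls short of the 80% threshold by 46.6986 percentage points.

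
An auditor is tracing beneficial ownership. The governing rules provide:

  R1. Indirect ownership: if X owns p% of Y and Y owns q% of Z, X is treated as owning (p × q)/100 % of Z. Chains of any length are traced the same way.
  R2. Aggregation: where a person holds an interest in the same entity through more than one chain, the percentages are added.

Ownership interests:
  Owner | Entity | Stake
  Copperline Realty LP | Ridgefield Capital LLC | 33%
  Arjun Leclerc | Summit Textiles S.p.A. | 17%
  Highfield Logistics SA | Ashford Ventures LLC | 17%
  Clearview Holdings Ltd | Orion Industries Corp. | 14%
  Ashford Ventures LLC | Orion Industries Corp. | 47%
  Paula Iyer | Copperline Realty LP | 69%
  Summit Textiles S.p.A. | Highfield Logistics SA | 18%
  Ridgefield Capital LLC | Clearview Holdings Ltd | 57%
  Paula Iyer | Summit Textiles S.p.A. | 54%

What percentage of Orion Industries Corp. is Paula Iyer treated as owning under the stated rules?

Chain via Copperline Realty LP → Ridgefield Capital LLC → Clearview Holdings Ltd (R1): 69% × 33% × 57% × 14% = 1.817046% of Orion Industries Corp.
Chain via Summit Textiles S.p.A. → Highfield Logistics SA → Ashford Ventures LLC (R1): 54% × 18% × 17% × 47% = 0.776628% of Orion Industries Corp.
Aggregating (R2): 1.817046% + 0.776628% = 2.593674%.

2.593674%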